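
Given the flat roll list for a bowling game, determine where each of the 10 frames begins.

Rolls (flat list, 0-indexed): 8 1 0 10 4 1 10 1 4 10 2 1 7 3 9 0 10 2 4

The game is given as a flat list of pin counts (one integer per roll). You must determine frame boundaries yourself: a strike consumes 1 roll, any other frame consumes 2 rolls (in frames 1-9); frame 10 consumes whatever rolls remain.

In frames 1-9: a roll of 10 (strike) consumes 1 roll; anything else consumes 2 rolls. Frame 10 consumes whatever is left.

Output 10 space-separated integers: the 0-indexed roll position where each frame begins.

Frame 1 starts at roll index 0: rolls=8,1 (sum=9), consumes 2 rolls
Frame 2 starts at roll index 2: rolls=0,10 (sum=10), consumes 2 rolls
Frame 3 starts at roll index 4: rolls=4,1 (sum=5), consumes 2 rolls
Frame 4 starts at roll index 6: roll=10 (strike), consumes 1 roll
Frame 5 starts at roll index 7: rolls=1,4 (sum=5), consumes 2 rolls
Frame 6 starts at roll index 9: roll=10 (strike), consumes 1 roll
Frame 7 starts at roll index 10: rolls=2,1 (sum=3), consumes 2 rolls
Frame 8 starts at roll index 12: rolls=7,3 (sum=10), consumes 2 rolls
Frame 9 starts at roll index 14: rolls=9,0 (sum=9), consumes 2 rolls
Frame 10 starts at roll index 16: 3 remaining rolls

Answer: 0 2 4 6 7 9 10 12 14 16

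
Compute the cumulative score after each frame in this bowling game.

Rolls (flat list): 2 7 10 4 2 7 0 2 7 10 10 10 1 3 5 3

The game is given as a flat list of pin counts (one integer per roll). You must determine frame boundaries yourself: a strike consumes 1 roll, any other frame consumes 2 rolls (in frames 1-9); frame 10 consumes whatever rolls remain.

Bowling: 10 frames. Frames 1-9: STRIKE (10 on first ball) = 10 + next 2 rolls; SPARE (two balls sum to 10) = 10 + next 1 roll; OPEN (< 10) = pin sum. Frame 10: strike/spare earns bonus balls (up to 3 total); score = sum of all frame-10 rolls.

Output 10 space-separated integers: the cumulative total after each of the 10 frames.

Answer: 9 25 31 38 47 77 98 112 116 124

Derivation:
Frame 1: OPEN (2+7=9). Cumulative: 9
Frame 2: STRIKE. 10 + next two rolls (4+2) = 16. Cumulative: 25
Frame 3: OPEN (4+2=6). Cumulative: 31
Frame 4: OPEN (7+0=7). Cumulative: 38
Frame 5: OPEN (2+7=9). Cumulative: 47
Frame 6: STRIKE. 10 + next two rolls (10+10) = 30. Cumulative: 77
Frame 7: STRIKE. 10 + next two rolls (10+1) = 21. Cumulative: 98
Frame 8: STRIKE. 10 + next two rolls (1+3) = 14. Cumulative: 112
Frame 9: OPEN (1+3=4). Cumulative: 116
Frame 10: OPEN. Sum of all frame-10 rolls (5+3) = 8. Cumulative: 124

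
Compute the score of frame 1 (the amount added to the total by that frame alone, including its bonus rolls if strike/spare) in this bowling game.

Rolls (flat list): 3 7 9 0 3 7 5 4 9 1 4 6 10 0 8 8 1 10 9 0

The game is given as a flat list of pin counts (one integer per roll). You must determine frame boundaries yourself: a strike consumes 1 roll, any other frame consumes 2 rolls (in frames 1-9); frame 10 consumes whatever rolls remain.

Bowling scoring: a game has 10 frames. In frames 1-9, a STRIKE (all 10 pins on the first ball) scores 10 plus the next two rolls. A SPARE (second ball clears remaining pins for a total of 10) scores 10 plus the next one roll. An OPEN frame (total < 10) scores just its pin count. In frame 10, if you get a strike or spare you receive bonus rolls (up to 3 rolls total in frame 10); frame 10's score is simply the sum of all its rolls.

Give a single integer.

Frame 1: SPARE (3+7=10). 10 + next roll (9) = 19. Cumulative: 19
Frame 2: OPEN (9+0=9). Cumulative: 28
Frame 3: SPARE (3+7=10). 10 + next roll (5) = 15. Cumulative: 43

Answer: 19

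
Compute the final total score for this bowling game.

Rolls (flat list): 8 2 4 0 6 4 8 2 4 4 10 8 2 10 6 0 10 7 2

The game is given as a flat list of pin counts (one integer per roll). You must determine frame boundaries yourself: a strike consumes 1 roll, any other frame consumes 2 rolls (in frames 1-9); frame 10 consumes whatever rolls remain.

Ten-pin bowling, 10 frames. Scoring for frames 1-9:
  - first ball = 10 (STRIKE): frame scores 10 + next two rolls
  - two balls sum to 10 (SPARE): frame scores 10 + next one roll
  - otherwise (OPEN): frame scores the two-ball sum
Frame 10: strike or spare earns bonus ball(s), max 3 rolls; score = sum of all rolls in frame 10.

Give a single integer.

Frame 1: SPARE (8+2=10). 10 + next roll (4) = 14. Cumulative: 14
Frame 2: OPEN (4+0=4). Cumulative: 18
Frame 3: SPARE (6+4=10). 10 + next roll (8) = 18. Cumulative: 36
Frame 4: SPARE (8+2=10). 10 + next roll (4) = 14. Cumulative: 50
Frame 5: OPEN (4+4=8). Cumulative: 58
Frame 6: STRIKE. 10 + next two rolls (8+2) = 20. Cumulative: 78
Frame 7: SPARE (8+2=10). 10 + next roll (10) = 20. Cumulative: 98
Frame 8: STRIKE. 10 + next two rolls (6+0) = 16. Cumulative: 114
Frame 9: OPEN (6+0=6). Cumulative: 120
Frame 10: STRIKE. Sum of all frame-10 rolls (10+7+2) = 19. Cumulative: 139

Answer: 139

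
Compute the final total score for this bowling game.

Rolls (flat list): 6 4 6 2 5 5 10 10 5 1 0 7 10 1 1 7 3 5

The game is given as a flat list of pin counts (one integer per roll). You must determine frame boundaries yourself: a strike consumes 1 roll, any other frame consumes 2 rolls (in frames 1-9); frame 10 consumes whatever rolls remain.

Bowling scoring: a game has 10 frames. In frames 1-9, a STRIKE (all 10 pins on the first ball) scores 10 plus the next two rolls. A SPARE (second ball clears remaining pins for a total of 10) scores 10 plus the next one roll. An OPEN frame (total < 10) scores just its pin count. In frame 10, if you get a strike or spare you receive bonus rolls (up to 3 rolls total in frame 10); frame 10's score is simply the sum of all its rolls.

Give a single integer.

Answer: 127

Derivation:
Frame 1: SPARE (6+4=10). 10 + next roll (6) = 16. Cumulative: 16
Frame 2: OPEN (6+2=8). Cumulative: 24
Frame 3: SPARE (5+5=10). 10 + next roll (10) = 20. Cumulative: 44
Frame 4: STRIKE. 10 + next two rolls (10+5) = 25. Cumulative: 69
Frame 5: STRIKE. 10 + next two rolls (5+1) = 16. Cumulative: 85
Frame 6: OPEN (5+1=6). Cumulative: 91
Frame 7: OPEN (0+7=7). Cumulative: 98
Frame 8: STRIKE. 10 + next two rolls (1+1) = 12. Cumulative: 110
Frame 9: OPEN (1+1=2). Cumulative: 112
Frame 10: SPARE. Sum of all frame-10 rolls (7+3+5) = 15. Cumulative: 127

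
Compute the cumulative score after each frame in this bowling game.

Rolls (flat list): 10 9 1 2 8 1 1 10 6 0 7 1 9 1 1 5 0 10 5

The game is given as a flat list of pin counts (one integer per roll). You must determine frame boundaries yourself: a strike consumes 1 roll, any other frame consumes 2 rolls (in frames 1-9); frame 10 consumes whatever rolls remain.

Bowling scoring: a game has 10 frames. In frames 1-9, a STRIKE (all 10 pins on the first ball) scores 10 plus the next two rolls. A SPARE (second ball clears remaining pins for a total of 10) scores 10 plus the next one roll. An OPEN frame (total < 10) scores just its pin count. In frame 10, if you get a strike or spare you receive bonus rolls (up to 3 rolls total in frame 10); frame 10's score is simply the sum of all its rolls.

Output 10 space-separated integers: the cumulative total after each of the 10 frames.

Frame 1: STRIKE. 10 + next two rolls (9+1) = 20. Cumulative: 20
Frame 2: SPARE (9+1=10). 10 + next roll (2) = 12. Cumulative: 32
Frame 3: SPARE (2+8=10). 10 + next roll (1) = 11. Cumulative: 43
Frame 4: OPEN (1+1=2). Cumulative: 45
Frame 5: STRIKE. 10 + next two rolls (6+0) = 16. Cumulative: 61
Frame 6: OPEN (6+0=6). Cumulative: 67
Frame 7: OPEN (7+1=8). Cumulative: 75
Frame 8: SPARE (9+1=10). 10 + next roll (1) = 11. Cumulative: 86
Frame 9: OPEN (1+5=6). Cumulative: 92
Frame 10: SPARE. Sum of all frame-10 rolls (0+10+5) = 15. Cumulative: 107

Answer: 20 32 43 45 61 67 75 86 92 107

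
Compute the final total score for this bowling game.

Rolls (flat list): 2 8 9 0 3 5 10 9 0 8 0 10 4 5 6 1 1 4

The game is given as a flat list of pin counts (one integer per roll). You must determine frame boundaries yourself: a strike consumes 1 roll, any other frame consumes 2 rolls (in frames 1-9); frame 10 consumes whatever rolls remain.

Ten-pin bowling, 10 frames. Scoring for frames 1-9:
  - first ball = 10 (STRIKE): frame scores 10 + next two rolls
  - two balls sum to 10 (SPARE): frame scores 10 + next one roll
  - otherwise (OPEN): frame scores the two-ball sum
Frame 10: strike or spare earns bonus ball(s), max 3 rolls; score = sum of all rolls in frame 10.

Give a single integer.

Answer: 112

Derivation:
Frame 1: SPARE (2+8=10). 10 + next roll (9) = 19. Cumulative: 19
Frame 2: OPEN (9+0=9). Cumulative: 28
Frame 3: OPEN (3+5=8). Cumulative: 36
Frame 4: STRIKE. 10 + next two rolls (9+0) = 19. Cumulative: 55
Frame 5: OPEN (9+0=9). Cumulative: 64
Frame 6: OPEN (8+0=8). Cumulative: 72
Frame 7: STRIKE. 10 + next two rolls (4+5) = 19. Cumulative: 91
Frame 8: OPEN (4+5=9). Cumulative: 100
Frame 9: OPEN (6+1=7). Cumulative: 107
Frame 10: OPEN. Sum of all frame-10 rolls (1+4) = 5. Cumulative: 112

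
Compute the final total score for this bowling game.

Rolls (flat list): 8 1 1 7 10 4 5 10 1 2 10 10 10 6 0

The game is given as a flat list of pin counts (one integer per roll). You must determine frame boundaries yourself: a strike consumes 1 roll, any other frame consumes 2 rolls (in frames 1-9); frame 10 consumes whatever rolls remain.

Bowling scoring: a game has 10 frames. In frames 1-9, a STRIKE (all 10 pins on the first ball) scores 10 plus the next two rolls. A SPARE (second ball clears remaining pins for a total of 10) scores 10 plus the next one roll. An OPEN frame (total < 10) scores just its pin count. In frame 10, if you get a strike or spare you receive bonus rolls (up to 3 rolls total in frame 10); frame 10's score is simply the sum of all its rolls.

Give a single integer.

Answer: 139

Derivation:
Frame 1: OPEN (8+1=9). Cumulative: 9
Frame 2: OPEN (1+7=8). Cumulative: 17
Frame 3: STRIKE. 10 + next two rolls (4+5) = 19. Cumulative: 36
Frame 4: OPEN (4+5=9). Cumulative: 45
Frame 5: STRIKE. 10 + next two rolls (1+2) = 13. Cumulative: 58
Frame 6: OPEN (1+2=3). Cumulative: 61
Frame 7: STRIKE. 10 + next two rolls (10+10) = 30. Cumulative: 91
Frame 8: STRIKE. 10 + next two rolls (10+6) = 26. Cumulative: 117
Frame 9: STRIKE. 10 + next two rolls (6+0) = 16. Cumulative: 133
Frame 10: OPEN. Sum of all frame-10 rolls (6+0) = 6. Cumulative: 139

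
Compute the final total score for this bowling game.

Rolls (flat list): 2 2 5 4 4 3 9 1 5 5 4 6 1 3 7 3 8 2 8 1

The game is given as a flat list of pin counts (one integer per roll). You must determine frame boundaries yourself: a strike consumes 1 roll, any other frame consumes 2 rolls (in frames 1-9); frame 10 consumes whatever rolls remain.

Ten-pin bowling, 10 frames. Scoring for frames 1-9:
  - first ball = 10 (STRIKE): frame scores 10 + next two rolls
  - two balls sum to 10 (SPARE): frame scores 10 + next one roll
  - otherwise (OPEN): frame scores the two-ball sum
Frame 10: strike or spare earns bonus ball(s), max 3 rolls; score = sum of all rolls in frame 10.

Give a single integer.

Frame 1: OPEN (2+2=4). Cumulative: 4
Frame 2: OPEN (5+4=9). Cumulative: 13
Frame 3: OPEN (4+3=7). Cumulative: 20
Frame 4: SPARE (9+1=10). 10 + next roll (5) = 15. Cumulative: 35
Frame 5: SPARE (5+5=10). 10 + next roll (4) = 14. Cumulative: 49
Frame 6: SPARE (4+6=10). 10 + next roll (1) = 11. Cumulative: 60
Frame 7: OPEN (1+3=4). Cumulative: 64
Frame 8: SPARE (7+3=10). 10 + next roll (8) = 18. Cumulative: 82
Frame 9: SPARE (8+2=10). 10 + next roll (8) = 18. Cumulative: 100
Frame 10: OPEN. Sum of all frame-10 rolls (8+1) = 9. Cumulative: 109

Answer: 109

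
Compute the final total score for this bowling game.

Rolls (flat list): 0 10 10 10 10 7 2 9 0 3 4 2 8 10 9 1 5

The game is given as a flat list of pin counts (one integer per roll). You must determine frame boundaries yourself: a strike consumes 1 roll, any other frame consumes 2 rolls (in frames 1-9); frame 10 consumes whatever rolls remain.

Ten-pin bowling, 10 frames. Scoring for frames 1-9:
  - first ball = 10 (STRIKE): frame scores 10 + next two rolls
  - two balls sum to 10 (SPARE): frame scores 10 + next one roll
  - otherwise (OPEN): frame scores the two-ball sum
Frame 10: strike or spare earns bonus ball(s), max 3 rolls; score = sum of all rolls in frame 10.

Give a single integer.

Frame 1: SPARE (0+10=10). 10 + next roll (10) = 20. Cumulative: 20
Frame 2: STRIKE. 10 + next two rolls (10+10) = 30. Cumulative: 50
Frame 3: STRIKE. 10 + next two rolls (10+7) = 27. Cumulative: 77
Frame 4: STRIKE. 10 + next two rolls (7+2) = 19. Cumulative: 96
Frame 5: OPEN (7+2=9). Cumulative: 105
Frame 6: OPEN (9+0=9). Cumulative: 114
Frame 7: OPEN (3+4=7). Cumulative: 121
Frame 8: SPARE (2+8=10). 10 + next roll (10) = 20. Cumulative: 141
Frame 9: STRIKE. 10 + next two rolls (9+1) = 20. Cumulative: 161
Frame 10: SPARE. Sum of all frame-10 rolls (9+1+5) = 15. Cumulative: 176

Answer: 176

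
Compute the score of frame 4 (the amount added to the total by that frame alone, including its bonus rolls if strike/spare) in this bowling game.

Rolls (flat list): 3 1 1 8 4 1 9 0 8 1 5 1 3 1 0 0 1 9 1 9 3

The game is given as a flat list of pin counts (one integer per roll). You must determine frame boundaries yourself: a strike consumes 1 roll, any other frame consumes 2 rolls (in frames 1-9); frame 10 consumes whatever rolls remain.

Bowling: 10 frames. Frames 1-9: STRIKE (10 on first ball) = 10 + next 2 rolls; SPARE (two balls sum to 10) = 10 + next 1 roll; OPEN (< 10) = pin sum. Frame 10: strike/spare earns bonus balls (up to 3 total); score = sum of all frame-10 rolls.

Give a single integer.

Answer: 9

Derivation:
Frame 1: OPEN (3+1=4). Cumulative: 4
Frame 2: OPEN (1+8=9). Cumulative: 13
Frame 3: OPEN (4+1=5). Cumulative: 18
Frame 4: OPEN (9+0=9). Cumulative: 27
Frame 5: OPEN (8+1=9). Cumulative: 36
Frame 6: OPEN (5+1=6). Cumulative: 42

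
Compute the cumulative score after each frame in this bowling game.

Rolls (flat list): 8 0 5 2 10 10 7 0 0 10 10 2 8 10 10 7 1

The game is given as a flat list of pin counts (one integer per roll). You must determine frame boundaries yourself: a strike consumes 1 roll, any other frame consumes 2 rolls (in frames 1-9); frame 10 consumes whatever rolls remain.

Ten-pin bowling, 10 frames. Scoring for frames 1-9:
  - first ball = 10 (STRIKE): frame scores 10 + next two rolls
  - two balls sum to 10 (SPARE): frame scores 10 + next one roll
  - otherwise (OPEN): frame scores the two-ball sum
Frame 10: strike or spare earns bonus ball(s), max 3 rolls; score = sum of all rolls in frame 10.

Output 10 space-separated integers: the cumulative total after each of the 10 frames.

Frame 1: OPEN (8+0=8). Cumulative: 8
Frame 2: OPEN (5+2=7). Cumulative: 15
Frame 3: STRIKE. 10 + next two rolls (10+7) = 27. Cumulative: 42
Frame 4: STRIKE. 10 + next two rolls (7+0) = 17. Cumulative: 59
Frame 5: OPEN (7+0=7). Cumulative: 66
Frame 6: SPARE (0+10=10). 10 + next roll (10) = 20. Cumulative: 86
Frame 7: STRIKE. 10 + next two rolls (2+8) = 20. Cumulative: 106
Frame 8: SPARE (2+8=10). 10 + next roll (10) = 20. Cumulative: 126
Frame 9: STRIKE. 10 + next two rolls (10+7) = 27. Cumulative: 153
Frame 10: STRIKE. Sum of all frame-10 rolls (10+7+1) = 18. Cumulative: 171

Answer: 8 15 42 59 66 86 106 126 153 171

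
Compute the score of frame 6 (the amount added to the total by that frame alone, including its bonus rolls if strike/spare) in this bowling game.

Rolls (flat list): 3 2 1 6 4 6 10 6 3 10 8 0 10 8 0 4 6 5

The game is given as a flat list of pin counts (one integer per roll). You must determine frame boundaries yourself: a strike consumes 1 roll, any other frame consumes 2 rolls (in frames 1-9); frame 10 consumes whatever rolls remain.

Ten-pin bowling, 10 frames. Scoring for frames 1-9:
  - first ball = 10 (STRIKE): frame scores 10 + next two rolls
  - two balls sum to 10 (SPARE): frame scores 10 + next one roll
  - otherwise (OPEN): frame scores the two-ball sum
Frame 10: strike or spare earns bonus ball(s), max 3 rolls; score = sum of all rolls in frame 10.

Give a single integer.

Answer: 18

Derivation:
Frame 1: OPEN (3+2=5). Cumulative: 5
Frame 2: OPEN (1+6=7). Cumulative: 12
Frame 3: SPARE (4+6=10). 10 + next roll (10) = 20. Cumulative: 32
Frame 4: STRIKE. 10 + next two rolls (6+3) = 19. Cumulative: 51
Frame 5: OPEN (6+3=9). Cumulative: 60
Frame 6: STRIKE. 10 + next two rolls (8+0) = 18. Cumulative: 78
Frame 7: OPEN (8+0=8). Cumulative: 86
Frame 8: STRIKE. 10 + next two rolls (8+0) = 18. Cumulative: 104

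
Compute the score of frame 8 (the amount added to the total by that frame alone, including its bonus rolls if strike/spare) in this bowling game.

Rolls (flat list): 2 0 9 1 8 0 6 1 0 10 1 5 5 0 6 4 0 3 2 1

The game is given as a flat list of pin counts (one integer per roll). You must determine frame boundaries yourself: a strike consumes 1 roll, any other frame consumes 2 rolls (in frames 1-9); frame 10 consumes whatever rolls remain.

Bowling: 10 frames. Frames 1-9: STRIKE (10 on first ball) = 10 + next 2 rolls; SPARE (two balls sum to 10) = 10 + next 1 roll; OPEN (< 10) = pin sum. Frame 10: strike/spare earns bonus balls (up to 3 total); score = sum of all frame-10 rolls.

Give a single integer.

Frame 1: OPEN (2+0=2). Cumulative: 2
Frame 2: SPARE (9+1=10). 10 + next roll (8) = 18. Cumulative: 20
Frame 3: OPEN (8+0=8). Cumulative: 28
Frame 4: OPEN (6+1=7). Cumulative: 35
Frame 5: SPARE (0+10=10). 10 + next roll (1) = 11. Cumulative: 46
Frame 6: OPEN (1+5=6). Cumulative: 52
Frame 7: OPEN (5+0=5). Cumulative: 57
Frame 8: SPARE (6+4=10). 10 + next roll (0) = 10. Cumulative: 67
Frame 9: OPEN (0+3=3). Cumulative: 70
Frame 10: OPEN. Sum of all frame-10 rolls (2+1) = 3. Cumulative: 73

Answer: 10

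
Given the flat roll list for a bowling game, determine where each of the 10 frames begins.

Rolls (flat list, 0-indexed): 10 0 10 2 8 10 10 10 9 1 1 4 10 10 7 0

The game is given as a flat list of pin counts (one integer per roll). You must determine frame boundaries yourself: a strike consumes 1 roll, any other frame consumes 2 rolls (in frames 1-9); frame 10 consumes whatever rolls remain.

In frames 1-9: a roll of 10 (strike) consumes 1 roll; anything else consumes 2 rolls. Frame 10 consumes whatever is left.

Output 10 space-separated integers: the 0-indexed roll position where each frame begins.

Answer: 0 1 3 5 6 7 8 10 12 13

Derivation:
Frame 1 starts at roll index 0: roll=10 (strike), consumes 1 roll
Frame 2 starts at roll index 1: rolls=0,10 (sum=10), consumes 2 rolls
Frame 3 starts at roll index 3: rolls=2,8 (sum=10), consumes 2 rolls
Frame 4 starts at roll index 5: roll=10 (strike), consumes 1 roll
Frame 5 starts at roll index 6: roll=10 (strike), consumes 1 roll
Frame 6 starts at roll index 7: roll=10 (strike), consumes 1 roll
Frame 7 starts at roll index 8: rolls=9,1 (sum=10), consumes 2 rolls
Frame 8 starts at roll index 10: rolls=1,4 (sum=5), consumes 2 rolls
Frame 9 starts at roll index 12: roll=10 (strike), consumes 1 roll
Frame 10 starts at roll index 13: 3 remaining rolls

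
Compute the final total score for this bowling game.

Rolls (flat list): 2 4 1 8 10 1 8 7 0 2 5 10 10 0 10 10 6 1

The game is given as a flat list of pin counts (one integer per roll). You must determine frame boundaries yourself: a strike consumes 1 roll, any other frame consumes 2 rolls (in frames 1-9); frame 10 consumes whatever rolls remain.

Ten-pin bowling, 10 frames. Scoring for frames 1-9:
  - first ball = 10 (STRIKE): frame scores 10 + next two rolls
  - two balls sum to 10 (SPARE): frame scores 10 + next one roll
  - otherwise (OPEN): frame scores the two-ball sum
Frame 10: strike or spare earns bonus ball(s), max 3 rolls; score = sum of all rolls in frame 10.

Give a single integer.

Frame 1: OPEN (2+4=6). Cumulative: 6
Frame 2: OPEN (1+8=9). Cumulative: 15
Frame 3: STRIKE. 10 + next two rolls (1+8) = 19. Cumulative: 34
Frame 4: OPEN (1+8=9). Cumulative: 43
Frame 5: OPEN (7+0=7). Cumulative: 50
Frame 6: OPEN (2+5=7). Cumulative: 57
Frame 7: STRIKE. 10 + next two rolls (10+0) = 20. Cumulative: 77
Frame 8: STRIKE. 10 + next two rolls (0+10) = 20. Cumulative: 97
Frame 9: SPARE (0+10=10). 10 + next roll (10) = 20. Cumulative: 117
Frame 10: STRIKE. Sum of all frame-10 rolls (10+6+1) = 17. Cumulative: 134

Answer: 134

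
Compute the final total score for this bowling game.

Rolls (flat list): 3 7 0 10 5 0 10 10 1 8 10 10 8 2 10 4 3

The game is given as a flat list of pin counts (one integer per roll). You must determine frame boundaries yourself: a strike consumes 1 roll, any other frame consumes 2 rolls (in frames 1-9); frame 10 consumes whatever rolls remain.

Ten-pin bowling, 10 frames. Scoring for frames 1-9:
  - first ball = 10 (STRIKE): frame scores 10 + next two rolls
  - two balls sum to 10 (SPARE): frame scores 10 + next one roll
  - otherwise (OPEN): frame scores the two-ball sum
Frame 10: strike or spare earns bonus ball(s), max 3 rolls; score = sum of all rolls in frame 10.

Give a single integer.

Frame 1: SPARE (3+7=10). 10 + next roll (0) = 10. Cumulative: 10
Frame 2: SPARE (0+10=10). 10 + next roll (5) = 15. Cumulative: 25
Frame 3: OPEN (5+0=5). Cumulative: 30
Frame 4: STRIKE. 10 + next two rolls (10+1) = 21. Cumulative: 51
Frame 5: STRIKE. 10 + next two rolls (1+8) = 19. Cumulative: 70
Frame 6: OPEN (1+8=9). Cumulative: 79
Frame 7: STRIKE. 10 + next two rolls (10+8) = 28. Cumulative: 107
Frame 8: STRIKE. 10 + next two rolls (8+2) = 20. Cumulative: 127
Frame 9: SPARE (8+2=10). 10 + next roll (10) = 20. Cumulative: 147
Frame 10: STRIKE. Sum of all frame-10 rolls (10+4+3) = 17. Cumulative: 164

Answer: 164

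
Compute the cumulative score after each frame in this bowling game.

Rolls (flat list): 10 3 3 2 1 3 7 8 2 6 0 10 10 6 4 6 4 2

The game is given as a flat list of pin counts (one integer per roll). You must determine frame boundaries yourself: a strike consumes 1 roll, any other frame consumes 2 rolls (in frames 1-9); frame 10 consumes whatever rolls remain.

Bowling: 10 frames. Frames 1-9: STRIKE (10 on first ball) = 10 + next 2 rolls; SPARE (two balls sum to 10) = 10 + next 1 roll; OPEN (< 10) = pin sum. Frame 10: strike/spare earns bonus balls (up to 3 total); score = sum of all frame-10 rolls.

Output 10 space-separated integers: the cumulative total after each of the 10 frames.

Answer: 16 22 25 43 59 65 91 111 127 139

Derivation:
Frame 1: STRIKE. 10 + next two rolls (3+3) = 16. Cumulative: 16
Frame 2: OPEN (3+3=6). Cumulative: 22
Frame 3: OPEN (2+1=3). Cumulative: 25
Frame 4: SPARE (3+7=10). 10 + next roll (8) = 18. Cumulative: 43
Frame 5: SPARE (8+2=10). 10 + next roll (6) = 16. Cumulative: 59
Frame 6: OPEN (6+0=6). Cumulative: 65
Frame 7: STRIKE. 10 + next two rolls (10+6) = 26. Cumulative: 91
Frame 8: STRIKE. 10 + next two rolls (6+4) = 20. Cumulative: 111
Frame 9: SPARE (6+4=10). 10 + next roll (6) = 16. Cumulative: 127
Frame 10: SPARE. Sum of all frame-10 rolls (6+4+2) = 12. Cumulative: 139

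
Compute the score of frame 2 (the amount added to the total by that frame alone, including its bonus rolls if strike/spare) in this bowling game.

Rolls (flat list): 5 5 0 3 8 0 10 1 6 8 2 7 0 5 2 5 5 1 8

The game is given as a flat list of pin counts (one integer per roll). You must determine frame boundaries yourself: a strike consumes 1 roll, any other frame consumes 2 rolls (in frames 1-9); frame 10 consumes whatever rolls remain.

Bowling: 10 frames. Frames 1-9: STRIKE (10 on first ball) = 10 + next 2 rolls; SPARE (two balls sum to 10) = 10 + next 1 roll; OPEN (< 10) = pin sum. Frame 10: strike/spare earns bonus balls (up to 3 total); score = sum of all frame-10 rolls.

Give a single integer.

Answer: 3

Derivation:
Frame 1: SPARE (5+5=10). 10 + next roll (0) = 10. Cumulative: 10
Frame 2: OPEN (0+3=3). Cumulative: 13
Frame 3: OPEN (8+0=8). Cumulative: 21
Frame 4: STRIKE. 10 + next two rolls (1+6) = 17. Cumulative: 38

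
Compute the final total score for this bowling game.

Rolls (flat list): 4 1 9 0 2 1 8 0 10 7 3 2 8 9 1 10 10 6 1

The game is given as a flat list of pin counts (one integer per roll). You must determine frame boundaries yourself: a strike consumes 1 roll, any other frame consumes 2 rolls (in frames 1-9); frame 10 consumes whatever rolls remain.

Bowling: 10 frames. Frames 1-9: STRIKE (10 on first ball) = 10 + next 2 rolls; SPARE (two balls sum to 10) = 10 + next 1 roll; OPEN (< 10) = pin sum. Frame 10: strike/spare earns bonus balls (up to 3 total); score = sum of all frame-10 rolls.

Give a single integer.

Frame 1: OPEN (4+1=5). Cumulative: 5
Frame 2: OPEN (9+0=9). Cumulative: 14
Frame 3: OPEN (2+1=3). Cumulative: 17
Frame 4: OPEN (8+0=8). Cumulative: 25
Frame 5: STRIKE. 10 + next two rolls (7+3) = 20. Cumulative: 45
Frame 6: SPARE (7+3=10). 10 + next roll (2) = 12. Cumulative: 57
Frame 7: SPARE (2+8=10). 10 + next roll (9) = 19. Cumulative: 76
Frame 8: SPARE (9+1=10). 10 + next roll (10) = 20. Cumulative: 96
Frame 9: STRIKE. 10 + next two rolls (10+6) = 26. Cumulative: 122
Frame 10: STRIKE. Sum of all frame-10 rolls (10+6+1) = 17. Cumulative: 139

Answer: 139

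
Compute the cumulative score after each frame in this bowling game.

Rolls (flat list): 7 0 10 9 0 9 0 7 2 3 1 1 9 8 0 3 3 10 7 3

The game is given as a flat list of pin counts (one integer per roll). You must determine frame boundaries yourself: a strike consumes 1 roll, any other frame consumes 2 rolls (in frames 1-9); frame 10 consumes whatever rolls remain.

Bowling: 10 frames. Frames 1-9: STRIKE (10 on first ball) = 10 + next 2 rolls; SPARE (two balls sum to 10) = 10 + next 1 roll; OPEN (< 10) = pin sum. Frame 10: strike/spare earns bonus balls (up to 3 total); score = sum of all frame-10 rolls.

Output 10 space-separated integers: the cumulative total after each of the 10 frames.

Frame 1: OPEN (7+0=7). Cumulative: 7
Frame 2: STRIKE. 10 + next two rolls (9+0) = 19. Cumulative: 26
Frame 3: OPEN (9+0=9). Cumulative: 35
Frame 4: OPEN (9+0=9). Cumulative: 44
Frame 5: OPEN (7+2=9). Cumulative: 53
Frame 6: OPEN (3+1=4). Cumulative: 57
Frame 7: SPARE (1+9=10). 10 + next roll (8) = 18. Cumulative: 75
Frame 8: OPEN (8+0=8). Cumulative: 83
Frame 9: OPEN (3+3=6). Cumulative: 89
Frame 10: STRIKE. Sum of all frame-10 rolls (10+7+3) = 20. Cumulative: 109

Answer: 7 26 35 44 53 57 75 83 89 109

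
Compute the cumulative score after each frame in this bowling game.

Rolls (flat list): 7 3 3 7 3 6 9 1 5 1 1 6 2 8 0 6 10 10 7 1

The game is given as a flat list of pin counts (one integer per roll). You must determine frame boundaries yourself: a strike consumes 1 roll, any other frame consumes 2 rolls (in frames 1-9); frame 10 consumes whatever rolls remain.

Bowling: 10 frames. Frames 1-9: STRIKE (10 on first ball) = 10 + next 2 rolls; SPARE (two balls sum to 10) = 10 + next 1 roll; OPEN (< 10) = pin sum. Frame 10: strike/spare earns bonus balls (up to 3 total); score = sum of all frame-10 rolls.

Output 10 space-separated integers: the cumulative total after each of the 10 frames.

Answer: 13 26 35 50 56 63 73 79 106 124

Derivation:
Frame 1: SPARE (7+3=10). 10 + next roll (3) = 13. Cumulative: 13
Frame 2: SPARE (3+7=10). 10 + next roll (3) = 13. Cumulative: 26
Frame 3: OPEN (3+6=9). Cumulative: 35
Frame 4: SPARE (9+1=10). 10 + next roll (5) = 15. Cumulative: 50
Frame 5: OPEN (5+1=6). Cumulative: 56
Frame 6: OPEN (1+6=7). Cumulative: 63
Frame 7: SPARE (2+8=10). 10 + next roll (0) = 10. Cumulative: 73
Frame 8: OPEN (0+6=6). Cumulative: 79
Frame 9: STRIKE. 10 + next two rolls (10+7) = 27. Cumulative: 106
Frame 10: STRIKE. Sum of all frame-10 rolls (10+7+1) = 18. Cumulative: 124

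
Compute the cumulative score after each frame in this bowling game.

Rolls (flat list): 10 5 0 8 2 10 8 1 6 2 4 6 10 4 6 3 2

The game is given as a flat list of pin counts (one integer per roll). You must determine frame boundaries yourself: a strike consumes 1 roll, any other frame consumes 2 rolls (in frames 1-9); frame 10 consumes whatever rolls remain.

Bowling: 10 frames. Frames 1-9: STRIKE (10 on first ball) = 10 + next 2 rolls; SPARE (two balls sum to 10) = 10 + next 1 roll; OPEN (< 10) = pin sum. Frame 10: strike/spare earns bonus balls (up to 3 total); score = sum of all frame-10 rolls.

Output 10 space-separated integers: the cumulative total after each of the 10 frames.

Answer: 15 20 40 59 68 76 96 116 129 134

Derivation:
Frame 1: STRIKE. 10 + next two rolls (5+0) = 15. Cumulative: 15
Frame 2: OPEN (5+0=5). Cumulative: 20
Frame 3: SPARE (8+2=10). 10 + next roll (10) = 20. Cumulative: 40
Frame 4: STRIKE. 10 + next two rolls (8+1) = 19. Cumulative: 59
Frame 5: OPEN (8+1=9). Cumulative: 68
Frame 6: OPEN (6+2=8). Cumulative: 76
Frame 7: SPARE (4+6=10). 10 + next roll (10) = 20. Cumulative: 96
Frame 8: STRIKE. 10 + next two rolls (4+6) = 20. Cumulative: 116
Frame 9: SPARE (4+6=10). 10 + next roll (3) = 13. Cumulative: 129
Frame 10: OPEN. Sum of all frame-10 rolls (3+2) = 5. Cumulative: 134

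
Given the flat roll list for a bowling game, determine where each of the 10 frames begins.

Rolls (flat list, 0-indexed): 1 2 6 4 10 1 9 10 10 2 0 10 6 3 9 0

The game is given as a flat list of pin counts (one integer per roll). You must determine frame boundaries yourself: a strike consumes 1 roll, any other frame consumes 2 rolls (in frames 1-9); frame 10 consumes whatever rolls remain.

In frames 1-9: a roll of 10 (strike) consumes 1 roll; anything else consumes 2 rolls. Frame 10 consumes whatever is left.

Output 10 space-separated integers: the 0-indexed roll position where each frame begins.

Frame 1 starts at roll index 0: rolls=1,2 (sum=3), consumes 2 rolls
Frame 2 starts at roll index 2: rolls=6,4 (sum=10), consumes 2 rolls
Frame 3 starts at roll index 4: roll=10 (strike), consumes 1 roll
Frame 4 starts at roll index 5: rolls=1,9 (sum=10), consumes 2 rolls
Frame 5 starts at roll index 7: roll=10 (strike), consumes 1 roll
Frame 6 starts at roll index 8: roll=10 (strike), consumes 1 roll
Frame 7 starts at roll index 9: rolls=2,0 (sum=2), consumes 2 rolls
Frame 8 starts at roll index 11: roll=10 (strike), consumes 1 roll
Frame 9 starts at roll index 12: rolls=6,3 (sum=9), consumes 2 rolls
Frame 10 starts at roll index 14: 2 remaining rolls

Answer: 0 2 4 5 7 8 9 11 12 14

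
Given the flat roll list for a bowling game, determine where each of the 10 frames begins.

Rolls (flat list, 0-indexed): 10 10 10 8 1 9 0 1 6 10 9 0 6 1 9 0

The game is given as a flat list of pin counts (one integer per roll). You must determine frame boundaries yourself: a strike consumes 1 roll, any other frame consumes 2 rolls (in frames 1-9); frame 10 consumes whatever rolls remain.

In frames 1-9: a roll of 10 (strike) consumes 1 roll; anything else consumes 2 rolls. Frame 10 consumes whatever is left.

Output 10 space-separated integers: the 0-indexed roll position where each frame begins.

Frame 1 starts at roll index 0: roll=10 (strike), consumes 1 roll
Frame 2 starts at roll index 1: roll=10 (strike), consumes 1 roll
Frame 3 starts at roll index 2: roll=10 (strike), consumes 1 roll
Frame 4 starts at roll index 3: rolls=8,1 (sum=9), consumes 2 rolls
Frame 5 starts at roll index 5: rolls=9,0 (sum=9), consumes 2 rolls
Frame 6 starts at roll index 7: rolls=1,6 (sum=7), consumes 2 rolls
Frame 7 starts at roll index 9: roll=10 (strike), consumes 1 roll
Frame 8 starts at roll index 10: rolls=9,0 (sum=9), consumes 2 rolls
Frame 9 starts at roll index 12: rolls=6,1 (sum=7), consumes 2 rolls
Frame 10 starts at roll index 14: 2 remaining rolls

Answer: 0 1 2 3 5 7 9 10 12 14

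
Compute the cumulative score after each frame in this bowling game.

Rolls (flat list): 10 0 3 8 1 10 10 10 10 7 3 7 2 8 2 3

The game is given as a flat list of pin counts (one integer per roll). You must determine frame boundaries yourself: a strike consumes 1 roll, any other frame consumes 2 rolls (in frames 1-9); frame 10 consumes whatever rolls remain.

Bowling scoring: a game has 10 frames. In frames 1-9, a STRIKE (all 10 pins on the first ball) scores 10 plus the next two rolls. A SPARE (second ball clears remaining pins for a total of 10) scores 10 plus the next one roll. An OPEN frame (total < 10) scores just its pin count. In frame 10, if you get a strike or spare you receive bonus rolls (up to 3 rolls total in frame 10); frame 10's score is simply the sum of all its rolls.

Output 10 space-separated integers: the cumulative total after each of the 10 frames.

Frame 1: STRIKE. 10 + next two rolls (0+3) = 13. Cumulative: 13
Frame 2: OPEN (0+3=3). Cumulative: 16
Frame 3: OPEN (8+1=9). Cumulative: 25
Frame 4: STRIKE. 10 + next two rolls (10+10) = 30. Cumulative: 55
Frame 5: STRIKE. 10 + next two rolls (10+10) = 30. Cumulative: 85
Frame 6: STRIKE. 10 + next two rolls (10+7) = 27. Cumulative: 112
Frame 7: STRIKE. 10 + next two rolls (7+3) = 20. Cumulative: 132
Frame 8: SPARE (7+3=10). 10 + next roll (7) = 17. Cumulative: 149
Frame 9: OPEN (7+2=9). Cumulative: 158
Frame 10: SPARE. Sum of all frame-10 rolls (8+2+3) = 13. Cumulative: 171

Answer: 13 16 25 55 85 112 132 149 158 171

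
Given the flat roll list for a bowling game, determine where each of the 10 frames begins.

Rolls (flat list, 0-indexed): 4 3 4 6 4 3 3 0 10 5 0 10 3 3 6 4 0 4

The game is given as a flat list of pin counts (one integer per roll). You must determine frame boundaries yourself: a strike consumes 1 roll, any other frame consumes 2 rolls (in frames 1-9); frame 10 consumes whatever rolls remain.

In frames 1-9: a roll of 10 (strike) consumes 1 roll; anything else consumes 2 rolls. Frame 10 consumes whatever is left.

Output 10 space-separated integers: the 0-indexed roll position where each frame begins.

Answer: 0 2 4 6 8 9 11 12 14 16

Derivation:
Frame 1 starts at roll index 0: rolls=4,3 (sum=7), consumes 2 rolls
Frame 2 starts at roll index 2: rolls=4,6 (sum=10), consumes 2 rolls
Frame 3 starts at roll index 4: rolls=4,3 (sum=7), consumes 2 rolls
Frame 4 starts at roll index 6: rolls=3,0 (sum=3), consumes 2 rolls
Frame 5 starts at roll index 8: roll=10 (strike), consumes 1 roll
Frame 6 starts at roll index 9: rolls=5,0 (sum=5), consumes 2 rolls
Frame 7 starts at roll index 11: roll=10 (strike), consumes 1 roll
Frame 8 starts at roll index 12: rolls=3,3 (sum=6), consumes 2 rolls
Frame 9 starts at roll index 14: rolls=6,4 (sum=10), consumes 2 rolls
Frame 10 starts at roll index 16: 2 remaining rolls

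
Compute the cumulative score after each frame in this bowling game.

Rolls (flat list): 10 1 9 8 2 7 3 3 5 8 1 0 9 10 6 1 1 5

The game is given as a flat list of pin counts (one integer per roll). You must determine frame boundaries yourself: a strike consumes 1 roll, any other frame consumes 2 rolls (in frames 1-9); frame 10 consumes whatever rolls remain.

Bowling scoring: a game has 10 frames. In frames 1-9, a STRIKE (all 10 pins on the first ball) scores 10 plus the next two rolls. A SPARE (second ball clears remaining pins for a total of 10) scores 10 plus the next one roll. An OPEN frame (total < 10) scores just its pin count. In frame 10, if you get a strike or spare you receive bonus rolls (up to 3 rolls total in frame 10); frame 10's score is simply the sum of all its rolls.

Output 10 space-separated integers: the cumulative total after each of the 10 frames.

Answer: 20 38 55 68 76 85 94 111 118 124

Derivation:
Frame 1: STRIKE. 10 + next two rolls (1+9) = 20. Cumulative: 20
Frame 2: SPARE (1+9=10). 10 + next roll (8) = 18. Cumulative: 38
Frame 3: SPARE (8+2=10). 10 + next roll (7) = 17. Cumulative: 55
Frame 4: SPARE (7+3=10). 10 + next roll (3) = 13. Cumulative: 68
Frame 5: OPEN (3+5=8). Cumulative: 76
Frame 6: OPEN (8+1=9). Cumulative: 85
Frame 7: OPEN (0+9=9). Cumulative: 94
Frame 8: STRIKE. 10 + next two rolls (6+1) = 17. Cumulative: 111
Frame 9: OPEN (6+1=7). Cumulative: 118
Frame 10: OPEN. Sum of all frame-10 rolls (1+5) = 6. Cumulative: 124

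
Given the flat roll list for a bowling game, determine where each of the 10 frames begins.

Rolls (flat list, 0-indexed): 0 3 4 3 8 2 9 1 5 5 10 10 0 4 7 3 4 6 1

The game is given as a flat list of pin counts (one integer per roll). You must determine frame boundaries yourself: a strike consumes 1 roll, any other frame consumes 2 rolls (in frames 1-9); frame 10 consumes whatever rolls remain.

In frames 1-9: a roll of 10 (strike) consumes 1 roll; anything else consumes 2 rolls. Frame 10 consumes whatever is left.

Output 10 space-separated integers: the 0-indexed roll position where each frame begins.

Answer: 0 2 4 6 8 10 11 12 14 16

Derivation:
Frame 1 starts at roll index 0: rolls=0,3 (sum=3), consumes 2 rolls
Frame 2 starts at roll index 2: rolls=4,3 (sum=7), consumes 2 rolls
Frame 3 starts at roll index 4: rolls=8,2 (sum=10), consumes 2 rolls
Frame 4 starts at roll index 6: rolls=9,1 (sum=10), consumes 2 rolls
Frame 5 starts at roll index 8: rolls=5,5 (sum=10), consumes 2 rolls
Frame 6 starts at roll index 10: roll=10 (strike), consumes 1 roll
Frame 7 starts at roll index 11: roll=10 (strike), consumes 1 roll
Frame 8 starts at roll index 12: rolls=0,4 (sum=4), consumes 2 rolls
Frame 9 starts at roll index 14: rolls=7,3 (sum=10), consumes 2 rolls
Frame 10 starts at roll index 16: 3 remaining rolls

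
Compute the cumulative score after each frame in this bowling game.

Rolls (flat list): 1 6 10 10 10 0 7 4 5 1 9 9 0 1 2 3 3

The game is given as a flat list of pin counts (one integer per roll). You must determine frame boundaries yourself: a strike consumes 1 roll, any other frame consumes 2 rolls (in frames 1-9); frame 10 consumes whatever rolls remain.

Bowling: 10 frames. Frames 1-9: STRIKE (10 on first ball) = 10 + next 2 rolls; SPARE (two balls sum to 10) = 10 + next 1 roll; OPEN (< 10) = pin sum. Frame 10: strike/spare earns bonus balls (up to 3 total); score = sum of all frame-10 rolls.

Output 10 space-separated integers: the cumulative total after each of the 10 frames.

Answer: 7 37 57 74 81 90 109 118 121 127

Derivation:
Frame 1: OPEN (1+6=7). Cumulative: 7
Frame 2: STRIKE. 10 + next two rolls (10+10) = 30. Cumulative: 37
Frame 3: STRIKE. 10 + next two rolls (10+0) = 20. Cumulative: 57
Frame 4: STRIKE. 10 + next two rolls (0+7) = 17. Cumulative: 74
Frame 5: OPEN (0+7=7). Cumulative: 81
Frame 6: OPEN (4+5=9). Cumulative: 90
Frame 7: SPARE (1+9=10). 10 + next roll (9) = 19. Cumulative: 109
Frame 8: OPEN (9+0=9). Cumulative: 118
Frame 9: OPEN (1+2=3). Cumulative: 121
Frame 10: OPEN. Sum of all frame-10 rolls (3+3) = 6. Cumulative: 127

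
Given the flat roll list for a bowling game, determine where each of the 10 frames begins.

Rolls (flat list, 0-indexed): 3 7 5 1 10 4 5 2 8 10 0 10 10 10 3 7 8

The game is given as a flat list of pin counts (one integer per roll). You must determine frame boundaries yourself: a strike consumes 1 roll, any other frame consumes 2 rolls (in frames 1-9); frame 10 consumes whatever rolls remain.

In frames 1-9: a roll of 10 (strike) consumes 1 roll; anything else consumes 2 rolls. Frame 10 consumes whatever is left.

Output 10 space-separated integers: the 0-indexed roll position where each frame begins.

Frame 1 starts at roll index 0: rolls=3,7 (sum=10), consumes 2 rolls
Frame 2 starts at roll index 2: rolls=5,1 (sum=6), consumes 2 rolls
Frame 3 starts at roll index 4: roll=10 (strike), consumes 1 roll
Frame 4 starts at roll index 5: rolls=4,5 (sum=9), consumes 2 rolls
Frame 5 starts at roll index 7: rolls=2,8 (sum=10), consumes 2 rolls
Frame 6 starts at roll index 9: roll=10 (strike), consumes 1 roll
Frame 7 starts at roll index 10: rolls=0,10 (sum=10), consumes 2 rolls
Frame 8 starts at roll index 12: roll=10 (strike), consumes 1 roll
Frame 9 starts at roll index 13: roll=10 (strike), consumes 1 roll
Frame 10 starts at roll index 14: 3 remaining rolls

Answer: 0 2 4 5 7 9 10 12 13 14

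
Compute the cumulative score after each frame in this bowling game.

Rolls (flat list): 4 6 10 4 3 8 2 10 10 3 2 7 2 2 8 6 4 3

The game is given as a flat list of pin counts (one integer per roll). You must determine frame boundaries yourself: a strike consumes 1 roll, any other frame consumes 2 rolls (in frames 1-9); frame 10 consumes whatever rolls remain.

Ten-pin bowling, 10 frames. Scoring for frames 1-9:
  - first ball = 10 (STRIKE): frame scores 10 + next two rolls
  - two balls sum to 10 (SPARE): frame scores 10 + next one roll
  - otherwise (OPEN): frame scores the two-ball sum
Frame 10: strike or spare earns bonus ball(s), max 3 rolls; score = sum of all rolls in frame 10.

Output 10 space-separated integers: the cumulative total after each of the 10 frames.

Frame 1: SPARE (4+6=10). 10 + next roll (10) = 20. Cumulative: 20
Frame 2: STRIKE. 10 + next two rolls (4+3) = 17. Cumulative: 37
Frame 3: OPEN (4+3=7). Cumulative: 44
Frame 4: SPARE (8+2=10). 10 + next roll (10) = 20. Cumulative: 64
Frame 5: STRIKE. 10 + next two rolls (10+3) = 23. Cumulative: 87
Frame 6: STRIKE. 10 + next two rolls (3+2) = 15. Cumulative: 102
Frame 7: OPEN (3+2=5). Cumulative: 107
Frame 8: OPEN (7+2=9). Cumulative: 116
Frame 9: SPARE (2+8=10). 10 + next roll (6) = 16. Cumulative: 132
Frame 10: SPARE. Sum of all frame-10 rolls (6+4+3) = 13. Cumulative: 145

Answer: 20 37 44 64 87 102 107 116 132 145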